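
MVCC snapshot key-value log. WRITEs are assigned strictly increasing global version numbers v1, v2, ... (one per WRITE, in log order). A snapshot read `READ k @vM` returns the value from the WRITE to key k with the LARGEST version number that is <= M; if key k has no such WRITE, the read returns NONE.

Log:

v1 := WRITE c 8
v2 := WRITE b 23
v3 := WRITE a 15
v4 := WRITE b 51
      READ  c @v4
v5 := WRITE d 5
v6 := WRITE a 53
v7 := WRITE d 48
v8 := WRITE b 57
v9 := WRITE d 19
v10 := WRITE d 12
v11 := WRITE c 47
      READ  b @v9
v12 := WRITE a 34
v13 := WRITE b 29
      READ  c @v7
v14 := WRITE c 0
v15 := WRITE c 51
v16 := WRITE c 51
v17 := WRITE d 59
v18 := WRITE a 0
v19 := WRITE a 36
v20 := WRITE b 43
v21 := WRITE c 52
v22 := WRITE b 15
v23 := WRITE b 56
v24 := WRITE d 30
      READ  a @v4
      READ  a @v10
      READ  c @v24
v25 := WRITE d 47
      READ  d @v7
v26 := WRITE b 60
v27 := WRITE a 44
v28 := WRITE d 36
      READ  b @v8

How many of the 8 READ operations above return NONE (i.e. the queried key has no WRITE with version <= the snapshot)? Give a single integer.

Answer: 0

Derivation:
v1: WRITE c=8  (c history now [(1, 8)])
v2: WRITE b=23  (b history now [(2, 23)])
v3: WRITE a=15  (a history now [(3, 15)])
v4: WRITE b=51  (b history now [(2, 23), (4, 51)])
READ c @v4: history=[(1, 8)] -> pick v1 -> 8
v5: WRITE d=5  (d history now [(5, 5)])
v6: WRITE a=53  (a history now [(3, 15), (6, 53)])
v7: WRITE d=48  (d history now [(5, 5), (7, 48)])
v8: WRITE b=57  (b history now [(2, 23), (4, 51), (8, 57)])
v9: WRITE d=19  (d history now [(5, 5), (7, 48), (9, 19)])
v10: WRITE d=12  (d history now [(5, 5), (7, 48), (9, 19), (10, 12)])
v11: WRITE c=47  (c history now [(1, 8), (11, 47)])
READ b @v9: history=[(2, 23), (4, 51), (8, 57)] -> pick v8 -> 57
v12: WRITE a=34  (a history now [(3, 15), (6, 53), (12, 34)])
v13: WRITE b=29  (b history now [(2, 23), (4, 51), (8, 57), (13, 29)])
READ c @v7: history=[(1, 8), (11, 47)] -> pick v1 -> 8
v14: WRITE c=0  (c history now [(1, 8), (11, 47), (14, 0)])
v15: WRITE c=51  (c history now [(1, 8), (11, 47), (14, 0), (15, 51)])
v16: WRITE c=51  (c history now [(1, 8), (11, 47), (14, 0), (15, 51), (16, 51)])
v17: WRITE d=59  (d history now [(5, 5), (7, 48), (9, 19), (10, 12), (17, 59)])
v18: WRITE a=0  (a history now [(3, 15), (6, 53), (12, 34), (18, 0)])
v19: WRITE a=36  (a history now [(3, 15), (6, 53), (12, 34), (18, 0), (19, 36)])
v20: WRITE b=43  (b history now [(2, 23), (4, 51), (8, 57), (13, 29), (20, 43)])
v21: WRITE c=52  (c history now [(1, 8), (11, 47), (14, 0), (15, 51), (16, 51), (21, 52)])
v22: WRITE b=15  (b history now [(2, 23), (4, 51), (8, 57), (13, 29), (20, 43), (22, 15)])
v23: WRITE b=56  (b history now [(2, 23), (4, 51), (8, 57), (13, 29), (20, 43), (22, 15), (23, 56)])
v24: WRITE d=30  (d history now [(5, 5), (7, 48), (9, 19), (10, 12), (17, 59), (24, 30)])
READ a @v4: history=[(3, 15), (6, 53), (12, 34), (18, 0), (19, 36)] -> pick v3 -> 15
READ a @v10: history=[(3, 15), (6, 53), (12, 34), (18, 0), (19, 36)] -> pick v6 -> 53
READ c @v24: history=[(1, 8), (11, 47), (14, 0), (15, 51), (16, 51), (21, 52)] -> pick v21 -> 52
v25: WRITE d=47  (d history now [(5, 5), (7, 48), (9, 19), (10, 12), (17, 59), (24, 30), (25, 47)])
READ d @v7: history=[(5, 5), (7, 48), (9, 19), (10, 12), (17, 59), (24, 30), (25, 47)] -> pick v7 -> 48
v26: WRITE b=60  (b history now [(2, 23), (4, 51), (8, 57), (13, 29), (20, 43), (22, 15), (23, 56), (26, 60)])
v27: WRITE a=44  (a history now [(3, 15), (6, 53), (12, 34), (18, 0), (19, 36), (27, 44)])
v28: WRITE d=36  (d history now [(5, 5), (7, 48), (9, 19), (10, 12), (17, 59), (24, 30), (25, 47), (28, 36)])
READ b @v8: history=[(2, 23), (4, 51), (8, 57), (13, 29), (20, 43), (22, 15), (23, 56), (26, 60)] -> pick v8 -> 57
Read results in order: ['8', '57', '8', '15', '53', '52', '48', '57']
NONE count = 0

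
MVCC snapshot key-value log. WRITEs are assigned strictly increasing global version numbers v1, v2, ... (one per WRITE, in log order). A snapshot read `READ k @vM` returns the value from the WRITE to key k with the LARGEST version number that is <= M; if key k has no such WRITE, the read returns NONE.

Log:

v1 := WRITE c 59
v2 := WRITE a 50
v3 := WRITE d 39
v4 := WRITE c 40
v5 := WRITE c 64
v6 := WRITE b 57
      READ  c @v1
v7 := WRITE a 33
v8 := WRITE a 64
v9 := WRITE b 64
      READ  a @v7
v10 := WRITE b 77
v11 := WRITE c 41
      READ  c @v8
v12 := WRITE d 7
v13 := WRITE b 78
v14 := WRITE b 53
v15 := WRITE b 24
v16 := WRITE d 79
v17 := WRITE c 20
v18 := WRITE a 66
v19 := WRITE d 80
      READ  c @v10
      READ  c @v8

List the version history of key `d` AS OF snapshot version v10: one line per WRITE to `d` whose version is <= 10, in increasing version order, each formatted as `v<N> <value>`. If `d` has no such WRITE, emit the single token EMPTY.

Answer: v3 39

Derivation:
Scan writes for key=d with version <= 10:
  v1 WRITE c 59 -> skip
  v2 WRITE a 50 -> skip
  v3 WRITE d 39 -> keep
  v4 WRITE c 40 -> skip
  v5 WRITE c 64 -> skip
  v6 WRITE b 57 -> skip
  v7 WRITE a 33 -> skip
  v8 WRITE a 64 -> skip
  v9 WRITE b 64 -> skip
  v10 WRITE b 77 -> skip
  v11 WRITE c 41 -> skip
  v12 WRITE d 7 -> drop (> snap)
  v13 WRITE b 78 -> skip
  v14 WRITE b 53 -> skip
  v15 WRITE b 24 -> skip
  v16 WRITE d 79 -> drop (> snap)
  v17 WRITE c 20 -> skip
  v18 WRITE a 66 -> skip
  v19 WRITE d 80 -> drop (> snap)
Collected: [(3, 39)]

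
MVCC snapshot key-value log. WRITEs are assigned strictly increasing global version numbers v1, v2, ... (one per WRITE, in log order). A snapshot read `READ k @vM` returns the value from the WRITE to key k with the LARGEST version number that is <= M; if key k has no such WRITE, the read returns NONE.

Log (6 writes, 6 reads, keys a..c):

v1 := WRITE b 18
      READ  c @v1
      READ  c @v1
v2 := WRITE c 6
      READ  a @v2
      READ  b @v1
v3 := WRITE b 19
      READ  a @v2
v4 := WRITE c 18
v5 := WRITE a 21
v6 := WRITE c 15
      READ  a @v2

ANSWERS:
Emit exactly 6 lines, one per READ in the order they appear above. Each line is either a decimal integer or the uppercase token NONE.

v1: WRITE b=18  (b history now [(1, 18)])
READ c @v1: history=[] -> no version <= 1 -> NONE
READ c @v1: history=[] -> no version <= 1 -> NONE
v2: WRITE c=6  (c history now [(2, 6)])
READ a @v2: history=[] -> no version <= 2 -> NONE
READ b @v1: history=[(1, 18)] -> pick v1 -> 18
v3: WRITE b=19  (b history now [(1, 18), (3, 19)])
READ a @v2: history=[] -> no version <= 2 -> NONE
v4: WRITE c=18  (c history now [(2, 6), (4, 18)])
v5: WRITE a=21  (a history now [(5, 21)])
v6: WRITE c=15  (c history now [(2, 6), (4, 18), (6, 15)])
READ a @v2: history=[(5, 21)] -> no version <= 2 -> NONE

Answer: NONE
NONE
NONE
18
NONE
NONE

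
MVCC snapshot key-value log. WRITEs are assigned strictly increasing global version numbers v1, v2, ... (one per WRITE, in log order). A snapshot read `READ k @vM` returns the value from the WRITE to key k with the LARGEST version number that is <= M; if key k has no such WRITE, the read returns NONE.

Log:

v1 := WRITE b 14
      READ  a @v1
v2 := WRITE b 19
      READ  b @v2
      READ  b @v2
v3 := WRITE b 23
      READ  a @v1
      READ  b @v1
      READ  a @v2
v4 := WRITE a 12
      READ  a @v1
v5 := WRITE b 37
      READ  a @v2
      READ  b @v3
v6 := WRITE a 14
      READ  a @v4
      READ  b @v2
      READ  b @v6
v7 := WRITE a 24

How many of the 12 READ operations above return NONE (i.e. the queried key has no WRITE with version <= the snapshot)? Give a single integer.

v1: WRITE b=14  (b history now [(1, 14)])
READ a @v1: history=[] -> no version <= 1 -> NONE
v2: WRITE b=19  (b history now [(1, 14), (2, 19)])
READ b @v2: history=[(1, 14), (2, 19)] -> pick v2 -> 19
READ b @v2: history=[(1, 14), (2, 19)] -> pick v2 -> 19
v3: WRITE b=23  (b history now [(1, 14), (2, 19), (3, 23)])
READ a @v1: history=[] -> no version <= 1 -> NONE
READ b @v1: history=[(1, 14), (2, 19), (3, 23)] -> pick v1 -> 14
READ a @v2: history=[] -> no version <= 2 -> NONE
v4: WRITE a=12  (a history now [(4, 12)])
READ a @v1: history=[(4, 12)] -> no version <= 1 -> NONE
v5: WRITE b=37  (b history now [(1, 14), (2, 19), (3, 23), (5, 37)])
READ a @v2: history=[(4, 12)] -> no version <= 2 -> NONE
READ b @v3: history=[(1, 14), (2, 19), (3, 23), (5, 37)] -> pick v3 -> 23
v6: WRITE a=14  (a history now [(4, 12), (6, 14)])
READ a @v4: history=[(4, 12), (6, 14)] -> pick v4 -> 12
READ b @v2: history=[(1, 14), (2, 19), (3, 23), (5, 37)] -> pick v2 -> 19
READ b @v6: history=[(1, 14), (2, 19), (3, 23), (5, 37)] -> pick v5 -> 37
v7: WRITE a=24  (a history now [(4, 12), (6, 14), (7, 24)])
Read results in order: ['NONE', '19', '19', 'NONE', '14', 'NONE', 'NONE', 'NONE', '23', '12', '19', '37']
NONE count = 5

Answer: 5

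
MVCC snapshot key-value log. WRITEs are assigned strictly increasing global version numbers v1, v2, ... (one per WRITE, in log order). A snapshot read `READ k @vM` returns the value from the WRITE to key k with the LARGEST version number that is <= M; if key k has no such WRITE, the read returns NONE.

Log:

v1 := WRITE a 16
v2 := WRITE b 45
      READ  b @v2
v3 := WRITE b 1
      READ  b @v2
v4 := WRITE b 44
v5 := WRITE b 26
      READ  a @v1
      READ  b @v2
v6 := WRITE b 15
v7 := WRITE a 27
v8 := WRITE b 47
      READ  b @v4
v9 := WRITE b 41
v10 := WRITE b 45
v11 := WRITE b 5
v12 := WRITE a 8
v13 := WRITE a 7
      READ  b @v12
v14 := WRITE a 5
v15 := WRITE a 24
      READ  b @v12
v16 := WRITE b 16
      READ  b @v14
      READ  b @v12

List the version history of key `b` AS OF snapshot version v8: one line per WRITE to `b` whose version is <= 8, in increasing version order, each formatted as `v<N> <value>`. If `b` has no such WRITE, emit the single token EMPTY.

Answer: v2 45
v3 1
v4 44
v5 26
v6 15
v8 47

Derivation:
Scan writes for key=b with version <= 8:
  v1 WRITE a 16 -> skip
  v2 WRITE b 45 -> keep
  v3 WRITE b 1 -> keep
  v4 WRITE b 44 -> keep
  v5 WRITE b 26 -> keep
  v6 WRITE b 15 -> keep
  v7 WRITE a 27 -> skip
  v8 WRITE b 47 -> keep
  v9 WRITE b 41 -> drop (> snap)
  v10 WRITE b 45 -> drop (> snap)
  v11 WRITE b 5 -> drop (> snap)
  v12 WRITE a 8 -> skip
  v13 WRITE a 7 -> skip
  v14 WRITE a 5 -> skip
  v15 WRITE a 24 -> skip
  v16 WRITE b 16 -> drop (> snap)
Collected: [(2, 45), (3, 1), (4, 44), (5, 26), (6, 15), (8, 47)]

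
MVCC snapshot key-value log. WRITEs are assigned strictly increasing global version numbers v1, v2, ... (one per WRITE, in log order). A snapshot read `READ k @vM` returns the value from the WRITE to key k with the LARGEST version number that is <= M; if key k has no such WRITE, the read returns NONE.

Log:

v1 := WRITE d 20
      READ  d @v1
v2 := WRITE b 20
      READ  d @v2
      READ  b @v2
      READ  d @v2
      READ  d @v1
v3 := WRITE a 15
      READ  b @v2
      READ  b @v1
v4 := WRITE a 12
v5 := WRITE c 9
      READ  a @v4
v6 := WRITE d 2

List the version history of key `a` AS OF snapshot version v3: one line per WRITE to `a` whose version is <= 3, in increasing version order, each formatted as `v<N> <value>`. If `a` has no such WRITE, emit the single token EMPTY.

Scan writes for key=a with version <= 3:
  v1 WRITE d 20 -> skip
  v2 WRITE b 20 -> skip
  v3 WRITE a 15 -> keep
  v4 WRITE a 12 -> drop (> snap)
  v5 WRITE c 9 -> skip
  v6 WRITE d 2 -> skip
Collected: [(3, 15)]

Answer: v3 15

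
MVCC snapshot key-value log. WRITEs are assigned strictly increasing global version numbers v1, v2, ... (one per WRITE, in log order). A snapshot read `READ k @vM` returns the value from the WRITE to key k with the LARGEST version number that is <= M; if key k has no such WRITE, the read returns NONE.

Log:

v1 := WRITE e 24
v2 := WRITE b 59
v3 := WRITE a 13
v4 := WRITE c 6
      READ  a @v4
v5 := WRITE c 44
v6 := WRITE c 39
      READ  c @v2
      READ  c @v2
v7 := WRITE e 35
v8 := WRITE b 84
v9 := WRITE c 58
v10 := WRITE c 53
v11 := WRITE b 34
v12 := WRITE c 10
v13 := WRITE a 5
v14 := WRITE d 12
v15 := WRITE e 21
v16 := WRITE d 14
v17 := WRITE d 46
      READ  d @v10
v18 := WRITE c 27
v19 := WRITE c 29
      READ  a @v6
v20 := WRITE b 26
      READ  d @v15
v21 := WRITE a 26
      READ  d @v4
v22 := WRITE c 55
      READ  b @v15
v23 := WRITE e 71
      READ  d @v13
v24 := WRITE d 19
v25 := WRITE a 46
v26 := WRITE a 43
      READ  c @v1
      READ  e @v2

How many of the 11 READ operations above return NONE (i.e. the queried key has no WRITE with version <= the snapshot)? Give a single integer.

v1: WRITE e=24  (e history now [(1, 24)])
v2: WRITE b=59  (b history now [(2, 59)])
v3: WRITE a=13  (a history now [(3, 13)])
v4: WRITE c=6  (c history now [(4, 6)])
READ a @v4: history=[(3, 13)] -> pick v3 -> 13
v5: WRITE c=44  (c history now [(4, 6), (5, 44)])
v6: WRITE c=39  (c history now [(4, 6), (5, 44), (6, 39)])
READ c @v2: history=[(4, 6), (5, 44), (6, 39)] -> no version <= 2 -> NONE
READ c @v2: history=[(4, 6), (5, 44), (6, 39)] -> no version <= 2 -> NONE
v7: WRITE e=35  (e history now [(1, 24), (7, 35)])
v8: WRITE b=84  (b history now [(2, 59), (8, 84)])
v9: WRITE c=58  (c history now [(4, 6), (5, 44), (6, 39), (9, 58)])
v10: WRITE c=53  (c history now [(4, 6), (5, 44), (6, 39), (9, 58), (10, 53)])
v11: WRITE b=34  (b history now [(2, 59), (8, 84), (11, 34)])
v12: WRITE c=10  (c history now [(4, 6), (5, 44), (6, 39), (9, 58), (10, 53), (12, 10)])
v13: WRITE a=5  (a history now [(3, 13), (13, 5)])
v14: WRITE d=12  (d history now [(14, 12)])
v15: WRITE e=21  (e history now [(1, 24), (7, 35), (15, 21)])
v16: WRITE d=14  (d history now [(14, 12), (16, 14)])
v17: WRITE d=46  (d history now [(14, 12), (16, 14), (17, 46)])
READ d @v10: history=[(14, 12), (16, 14), (17, 46)] -> no version <= 10 -> NONE
v18: WRITE c=27  (c history now [(4, 6), (5, 44), (6, 39), (9, 58), (10, 53), (12, 10), (18, 27)])
v19: WRITE c=29  (c history now [(4, 6), (5, 44), (6, 39), (9, 58), (10, 53), (12, 10), (18, 27), (19, 29)])
READ a @v6: history=[(3, 13), (13, 5)] -> pick v3 -> 13
v20: WRITE b=26  (b history now [(2, 59), (8, 84), (11, 34), (20, 26)])
READ d @v15: history=[(14, 12), (16, 14), (17, 46)] -> pick v14 -> 12
v21: WRITE a=26  (a history now [(3, 13), (13, 5), (21, 26)])
READ d @v4: history=[(14, 12), (16, 14), (17, 46)] -> no version <= 4 -> NONE
v22: WRITE c=55  (c history now [(4, 6), (5, 44), (6, 39), (9, 58), (10, 53), (12, 10), (18, 27), (19, 29), (22, 55)])
READ b @v15: history=[(2, 59), (8, 84), (11, 34), (20, 26)] -> pick v11 -> 34
v23: WRITE e=71  (e history now [(1, 24), (7, 35), (15, 21), (23, 71)])
READ d @v13: history=[(14, 12), (16, 14), (17, 46)] -> no version <= 13 -> NONE
v24: WRITE d=19  (d history now [(14, 12), (16, 14), (17, 46), (24, 19)])
v25: WRITE a=46  (a history now [(3, 13), (13, 5), (21, 26), (25, 46)])
v26: WRITE a=43  (a history now [(3, 13), (13, 5), (21, 26), (25, 46), (26, 43)])
READ c @v1: history=[(4, 6), (5, 44), (6, 39), (9, 58), (10, 53), (12, 10), (18, 27), (19, 29), (22, 55)] -> no version <= 1 -> NONE
READ e @v2: history=[(1, 24), (7, 35), (15, 21), (23, 71)] -> pick v1 -> 24
Read results in order: ['13', 'NONE', 'NONE', 'NONE', '13', '12', 'NONE', '34', 'NONE', 'NONE', '24']
NONE count = 6

Answer: 6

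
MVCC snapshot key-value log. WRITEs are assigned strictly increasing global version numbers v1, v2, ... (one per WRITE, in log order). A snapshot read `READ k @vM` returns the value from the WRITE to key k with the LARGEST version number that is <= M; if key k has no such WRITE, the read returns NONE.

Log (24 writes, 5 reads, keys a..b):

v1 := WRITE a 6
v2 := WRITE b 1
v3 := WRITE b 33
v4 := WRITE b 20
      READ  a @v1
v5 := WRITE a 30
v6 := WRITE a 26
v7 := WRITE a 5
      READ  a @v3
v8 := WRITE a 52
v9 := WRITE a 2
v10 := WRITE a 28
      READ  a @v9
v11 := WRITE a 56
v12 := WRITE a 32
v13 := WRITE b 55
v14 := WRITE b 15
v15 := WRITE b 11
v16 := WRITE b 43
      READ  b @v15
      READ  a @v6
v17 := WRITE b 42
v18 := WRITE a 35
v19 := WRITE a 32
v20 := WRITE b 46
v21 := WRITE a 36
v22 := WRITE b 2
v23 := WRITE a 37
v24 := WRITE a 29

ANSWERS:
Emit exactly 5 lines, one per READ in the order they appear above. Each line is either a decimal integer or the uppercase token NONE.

Answer: 6
6
2
11
26

Derivation:
v1: WRITE a=6  (a history now [(1, 6)])
v2: WRITE b=1  (b history now [(2, 1)])
v3: WRITE b=33  (b history now [(2, 1), (3, 33)])
v4: WRITE b=20  (b history now [(2, 1), (3, 33), (4, 20)])
READ a @v1: history=[(1, 6)] -> pick v1 -> 6
v5: WRITE a=30  (a history now [(1, 6), (5, 30)])
v6: WRITE a=26  (a history now [(1, 6), (5, 30), (6, 26)])
v7: WRITE a=5  (a history now [(1, 6), (5, 30), (6, 26), (7, 5)])
READ a @v3: history=[(1, 6), (5, 30), (6, 26), (7, 5)] -> pick v1 -> 6
v8: WRITE a=52  (a history now [(1, 6), (5, 30), (6, 26), (7, 5), (8, 52)])
v9: WRITE a=2  (a history now [(1, 6), (5, 30), (6, 26), (7, 5), (8, 52), (9, 2)])
v10: WRITE a=28  (a history now [(1, 6), (5, 30), (6, 26), (7, 5), (8, 52), (9, 2), (10, 28)])
READ a @v9: history=[(1, 6), (5, 30), (6, 26), (7, 5), (8, 52), (9, 2), (10, 28)] -> pick v9 -> 2
v11: WRITE a=56  (a history now [(1, 6), (5, 30), (6, 26), (7, 5), (8, 52), (9, 2), (10, 28), (11, 56)])
v12: WRITE a=32  (a history now [(1, 6), (5, 30), (6, 26), (7, 5), (8, 52), (9, 2), (10, 28), (11, 56), (12, 32)])
v13: WRITE b=55  (b history now [(2, 1), (3, 33), (4, 20), (13, 55)])
v14: WRITE b=15  (b history now [(2, 1), (3, 33), (4, 20), (13, 55), (14, 15)])
v15: WRITE b=11  (b history now [(2, 1), (3, 33), (4, 20), (13, 55), (14, 15), (15, 11)])
v16: WRITE b=43  (b history now [(2, 1), (3, 33), (4, 20), (13, 55), (14, 15), (15, 11), (16, 43)])
READ b @v15: history=[(2, 1), (3, 33), (4, 20), (13, 55), (14, 15), (15, 11), (16, 43)] -> pick v15 -> 11
READ a @v6: history=[(1, 6), (5, 30), (6, 26), (7, 5), (8, 52), (9, 2), (10, 28), (11, 56), (12, 32)] -> pick v6 -> 26
v17: WRITE b=42  (b history now [(2, 1), (3, 33), (4, 20), (13, 55), (14, 15), (15, 11), (16, 43), (17, 42)])
v18: WRITE a=35  (a history now [(1, 6), (5, 30), (6, 26), (7, 5), (8, 52), (9, 2), (10, 28), (11, 56), (12, 32), (18, 35)])
v19: WRITE a=32  (a history now [(1, 6), (5, 30), (6, 26), (7, 5), (8, 52), (9, 2), (10, 28), (11, 56), (12, 32), (18, 35), (19, 32)])
v20: WRITE b=46  (b history now [(2, 1), (3, 33), (4, 20), (13, 55), (14, 15), (15, 11), (16, 43), (17, 42), (20, 46)])
v21: WRITE a=36  (a history now [(1, 6), (5, 30), (6, 26), (7, 5), (8, 52), (9, 2), (10, 28), (11, 56), (12, 32), (18, 35), (19, 32), (21, 36)])
v22: WRITE b=2  (b history now [(2, 1), (3, 33), (4, 20), (13, 55), (14, 15), (15, 11), (16, 43), (17, 42), (20, 46), (22, 2)])
v23: WRITE a=37  (a history now [(1, 6), (5, 30), (6, 26), (7, 5), (8, 52), (9, 2), (10, 28), (11, 56), (12, 32), (18, 35), (19, 32), (21, 36), (23, 37)])
v24: WRITE a=29  (a history now [(1, 6), (5, 30), (6, 26), (7, 5), (8, 52), (9, 2), (10, 28), (11, 56), (12, 32), (18, 35), (19, 32), (21, 36), (23, 37), (24, 29)])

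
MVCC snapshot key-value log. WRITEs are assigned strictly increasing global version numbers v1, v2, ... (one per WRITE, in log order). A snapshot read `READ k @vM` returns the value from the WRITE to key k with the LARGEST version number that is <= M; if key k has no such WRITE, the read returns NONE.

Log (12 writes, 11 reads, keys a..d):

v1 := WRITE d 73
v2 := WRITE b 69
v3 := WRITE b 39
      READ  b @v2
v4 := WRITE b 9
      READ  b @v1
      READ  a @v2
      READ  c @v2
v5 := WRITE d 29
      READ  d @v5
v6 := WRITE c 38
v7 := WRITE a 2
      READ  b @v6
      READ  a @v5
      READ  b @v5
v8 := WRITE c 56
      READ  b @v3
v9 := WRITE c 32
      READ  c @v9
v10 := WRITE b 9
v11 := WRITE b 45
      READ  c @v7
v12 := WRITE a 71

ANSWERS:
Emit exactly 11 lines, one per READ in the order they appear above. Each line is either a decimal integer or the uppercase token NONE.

Answer: 69
NONE
NONE
NONE
29
9
NONE
9
39
32
38

Derivation:
v1: WRITE d=73  (d history now [(1, 73)])
v2: WRITE b=69  (b history now [(2, 69)])
v3: WRITE b=39  (b history now [(2, 69), (3, 39)])
READ b @v2: history=[(2, 69), (3, 39)] -> pick v2 -> 69
v4: WRITE b=9  (b history now [(2, 69), (3, 39), (4, 9)])
READ b @v1: history=[(2, 69), (3, 39), (4, 9)] -> no version <= 1 -> NONE
READ a @v2: history=[] -> no version <= 2 -> NONE
READ c @v2: history=[] -> no version <= 2 -> NONE
v5: WRITE d=29  (d history now [(1, 73), (5, 29)])
READ d @v5: history=[(1, 73), (5, 29)] -> pick v5 -> 29
v6: WRITE c=38  (c history now [(6, 38)])
v7: WRITE a=2  (a history now [(7, 2)])
READ b @v6: history=[(2, 69), (3, 39), (4, 9)] -> pick v4 -> 9
READ a @v5: history=[(7, 2)] -> no version <= 5 -> NONE
READ b @v5: history=[(2, 69), (3, 39), (4, 9)] -> pick v4 -> 9
v8: WRITE c=56  (c history now [(6, 38), (8, 56)])
READ b @v3: history=[(2, 69), (3, 39), (4, 9)] -> pick v3 -> 39
v9: WRITE c=32  (c history now [(6, 38), (8, 56), (9, 32)])
READ c @v9: history=[(6, 38), (8, 56), (9, 32)] -> pick v9 -> 32
v10: WRITE b=9  (b history now [(2, 69), (3, 39), (4, 9), (10, 9)])
v11: WRITE b=45  (b history now [(2, 69), (3, 39), (4, 9), (10, 9), (11, 45)])
READ c @v7: history=[(6, 38), (8, 56), (9, 32)] -> pick v6 -> 38
v12: WRITE a=71  (a history now [(7, 2), (12, 71)])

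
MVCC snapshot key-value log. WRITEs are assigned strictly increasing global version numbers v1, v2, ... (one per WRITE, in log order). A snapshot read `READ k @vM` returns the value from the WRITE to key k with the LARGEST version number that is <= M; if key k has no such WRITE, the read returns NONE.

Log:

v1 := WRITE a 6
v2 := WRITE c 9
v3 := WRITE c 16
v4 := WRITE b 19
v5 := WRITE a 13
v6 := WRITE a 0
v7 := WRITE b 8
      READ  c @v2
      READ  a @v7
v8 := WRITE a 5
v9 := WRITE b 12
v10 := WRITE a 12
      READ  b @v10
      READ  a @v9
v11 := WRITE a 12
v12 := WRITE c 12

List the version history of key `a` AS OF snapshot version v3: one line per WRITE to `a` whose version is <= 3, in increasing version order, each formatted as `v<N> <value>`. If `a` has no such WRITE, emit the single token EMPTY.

Scan writes for key=a with version <= 3:
  v1 WRITE a 6 -> keep
  v2 WRITE c 9 -> skip
  v3 WRITE c 16 -> skip
  v4 WRITE b 19 -> skip
  v5 WRITE a 13 -> drop (> snap)
  v6 WRITE a 0 -> drop (> snap)
  v7 WRITE b 8 -> skip
  v8 WRITE a 5 -> drop (> snap)
  v9 WRITE b 12 -> skip
  v10 WRITE a 12 -> drop (> snap)
  v11 WRITE a 12 -> drop (> snap)
  v12 WRITE c 12 -> skip
Collected: [(1, 6)]

Answer: v1 6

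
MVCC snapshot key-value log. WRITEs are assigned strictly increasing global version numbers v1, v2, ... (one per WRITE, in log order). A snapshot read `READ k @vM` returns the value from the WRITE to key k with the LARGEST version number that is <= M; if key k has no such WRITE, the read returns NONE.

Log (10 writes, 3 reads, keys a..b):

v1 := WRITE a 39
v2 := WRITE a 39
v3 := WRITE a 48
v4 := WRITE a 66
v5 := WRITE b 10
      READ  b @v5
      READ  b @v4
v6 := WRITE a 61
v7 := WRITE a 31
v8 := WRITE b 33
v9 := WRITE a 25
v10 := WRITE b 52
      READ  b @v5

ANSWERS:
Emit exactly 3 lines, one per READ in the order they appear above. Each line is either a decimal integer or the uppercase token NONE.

Answer: 10
NONE
10

Derivation:
v1: WRITE a=39  (a history now [(1, 39)])
v2: WRITE a=39  (a history now [(1, 39), (2, 39)])
v3: WRITE a=48  (a history now [(1, 39), (2, 39), (3, 48)])
v4: WRITE a=66  (a history now [(1, 39), (2, 39), (3, 48), (4, 66)])
v5: WRITE b=10  (b history now [(5, 10)])
READ b @v5: history=[(5, 10)] -> pick v5 -> 10
READ b @v4: history=[(5, 10)] -> no version <= 4 -> NONE
v6: WRITE a=61  (a history now [(1, 39), (2, 39), (3, 48), (4, 66), (6, 61)])
v7: WRITE a=31  (a history now [(1, 39), (2, 39), (3, 48), (4, 66), (6, 61), (7, 31)])
v8: WRITE b=33  (b history now [(5, 10), (8, 33)])
v9: WRITE a=25  (a history now [(1, 39), (2, 39), (3, 48), (4, 66), (6, 61), (7, 31), (9, 25)])
v10: WRITE b=52  (b history now [(5, 10), (8, 33), (10, 52)])
READ b @v5: history=[(5, 10), (8, 33), (10, 52)] -> pick v5 -> 10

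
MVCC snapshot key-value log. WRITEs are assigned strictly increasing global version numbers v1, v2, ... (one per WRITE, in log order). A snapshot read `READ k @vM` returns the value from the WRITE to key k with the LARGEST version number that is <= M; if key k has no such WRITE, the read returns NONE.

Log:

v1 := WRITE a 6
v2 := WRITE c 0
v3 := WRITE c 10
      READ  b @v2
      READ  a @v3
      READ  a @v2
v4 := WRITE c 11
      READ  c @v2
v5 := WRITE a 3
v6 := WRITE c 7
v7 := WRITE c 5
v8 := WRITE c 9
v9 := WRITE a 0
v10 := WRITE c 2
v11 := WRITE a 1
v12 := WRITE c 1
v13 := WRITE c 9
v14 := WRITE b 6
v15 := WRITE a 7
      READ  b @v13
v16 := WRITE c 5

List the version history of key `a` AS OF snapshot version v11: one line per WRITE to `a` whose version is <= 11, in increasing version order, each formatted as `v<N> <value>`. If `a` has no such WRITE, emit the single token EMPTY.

Scan writes for key=a with version <= 11:
  v1 WRITE a 6 -> keep
  v2 WRITE c 0 -> skip
  v3 WRITE c 10 -> skip
  v4 WRITE c 11 -> skip
  v5 WRITE a 3 -> keep
  v6 WRITE c 7 -> skip
  v7 WRITE c 5 -> skip
  v8 WRITE c 9 -> skip
  v9 WRITE a 0 -> keep
  v10 WRITE c 2 -> skip
  v11 WRITE a 1 -> keep
  v12 WRITE c 1 -> skip
  v13 WRITE c 9 -> skip
  v14 WRITE b 6 -> skip
  v15 WRITE a 7 -> drop (> snap)
  v16 WRITE c 5 -> skip
Collected: [(1, 6), (5, 3), (9, 0), (11, 1)]

Answer: v1 6
v5 3
v9 0
v11 1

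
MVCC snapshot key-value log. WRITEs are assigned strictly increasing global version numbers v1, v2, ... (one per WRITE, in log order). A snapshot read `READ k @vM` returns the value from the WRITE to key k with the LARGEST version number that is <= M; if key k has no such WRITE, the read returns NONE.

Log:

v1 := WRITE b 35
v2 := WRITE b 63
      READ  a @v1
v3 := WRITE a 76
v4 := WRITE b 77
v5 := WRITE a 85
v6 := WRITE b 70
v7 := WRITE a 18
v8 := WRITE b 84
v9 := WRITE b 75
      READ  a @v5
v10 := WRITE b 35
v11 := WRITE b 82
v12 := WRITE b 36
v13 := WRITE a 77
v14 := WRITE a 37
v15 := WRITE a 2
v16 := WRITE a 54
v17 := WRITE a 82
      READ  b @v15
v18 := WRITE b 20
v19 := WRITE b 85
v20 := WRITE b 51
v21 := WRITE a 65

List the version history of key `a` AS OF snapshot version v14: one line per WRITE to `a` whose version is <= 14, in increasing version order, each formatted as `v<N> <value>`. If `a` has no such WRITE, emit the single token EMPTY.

Answer: v3 76
v5 85
v7 18
v13 77
v14 37

Derivation:
Scan writes for key=a with version <= 14:
  v1 WRITE b 35 -> skip
  v2 WRITE b 63 -> skip
  v3 WRITE a 76 -> keep
  v4 WRITE b 77 -> skip
  v5 WRITE a 85 -> keep
  v6 WRITE b 70 -> skip
  v7 WRITE a 18 -> keep
  v8 WRITE b 84 -> skip
  v9 WRITE b 75 -> skip
  v10 WRITE b 35 -> skip
  v11 WRITE b 82 -> skip
  v12 WRITE b 36 -> skip
  v13 WRITE a 77 -> keep
  v14 WRITE a 37 -> keep
  v15 WRITE a 2 -> drop (> snap)
  v16 WRITE a 54 -> drop (> snap)
  v17 WRITE a 82 -> drop (> snap)
  v18 WRITE b 20 -> skip
  v19 WRITE b 85 -> skip
  v20 WRITE b 51 -> skip
  v21 WRITE a 65 -> drop (> snap)
Collected: [(3, 76), (5, 85), (7, 18), (13, 77), (14, 37)]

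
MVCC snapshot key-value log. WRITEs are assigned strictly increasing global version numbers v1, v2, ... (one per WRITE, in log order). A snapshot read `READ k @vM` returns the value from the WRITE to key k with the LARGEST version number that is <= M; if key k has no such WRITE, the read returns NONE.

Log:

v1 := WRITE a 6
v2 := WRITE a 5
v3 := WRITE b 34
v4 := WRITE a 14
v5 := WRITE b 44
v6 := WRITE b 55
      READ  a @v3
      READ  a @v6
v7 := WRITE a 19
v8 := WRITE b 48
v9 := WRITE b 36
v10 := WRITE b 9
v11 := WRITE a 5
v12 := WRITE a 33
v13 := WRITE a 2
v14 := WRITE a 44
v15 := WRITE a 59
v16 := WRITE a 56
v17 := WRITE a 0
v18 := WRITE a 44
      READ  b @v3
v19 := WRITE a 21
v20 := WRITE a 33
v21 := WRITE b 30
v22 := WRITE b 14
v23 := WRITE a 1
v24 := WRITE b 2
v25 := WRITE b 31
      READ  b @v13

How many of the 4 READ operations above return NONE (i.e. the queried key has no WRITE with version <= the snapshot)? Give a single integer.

Answer: 0

Derivation:
v1: WRITE a=6  (a history now [(1, 6)])
v2: WRITE a=5  (a history now [(1, 6), (2, 5)])
v3: WRITE b=34  (b history now [(3, 34)])
v4: WRITE a=14  (a history now [(1, 6), (2, 5), (4, 14)])
v5: WRITE b=44  (b history now [(3, 34), (5, 44)])
v6: WRITE b=55  (b history now [(3, 34), (5, 44), (6, 55)])
READ a @v3: history=[(1, 6), (2, 5), (4, 14)] -> pick v2 -> 5
READ a @v6: history=[(1, 6), (2, 5), (4, 14)] -> pick v4 -> 14
v7: WRITE a=19  (a history now [(1, 6), (2, 5), (4, 14), (7, 19)])
v8: WRITE b=48  (b history now [(3, 34), (5, 44), (6, 55), (8, 48)])
v9: WRITE b=36  (b history now [(3, 34), (5, 44), (6, 55), (8, 48), (9, 36)])
v10: WRITE b=9  (b history now [(3, 34), (5, 44), (6, 55), (8, 48), (9, 36), (10, 9)])
v11: WRITE a=5  (a history now [(1, 6), (2, 5), (4, 14), (7, 19), (11, 5)])
v12: WRITE a=33  (a history now [(1, 6), (2, 5), (4, 14), (7, 19), (11, 5), (12, 33)])
v13: WRITE a=2  (a history now [(1, 6), (2, 5), (4, 14), (7, 19), (11, 5), (12, 33), (13, 2)])
v14: WRITE a=44  (a history now [(1, 6), (2, 5), (4, 14), (7, 19), (11, 5), (12, 33), (13, 2), (14, 44)])
v15: WRITE a=59  (a history now [(1, 6), (2, 5), (4, 14), (7, 19), (11, 5), (12, 33), (13, 2), (14, 44), (15, 59)])
v16: WRITE a=56  (a history now [(1, 6), (2, 5), (4, 14), (7, 19), (11, 5), (12, 33), (13, 2), (14, 44), (15, 59), (16, 56)])
v17: WRITE a=0  (a history now [(1, 6), (2, 5), (4, 14), (7, 19), (11, 5), (12, 33), (13, 2), (14, 44), (15, 59), (16, 56), (17, 0)])
v18: WRITE a=44  (a history now [(1, 6), (2, 5), (4, 14), (7, 19), (11, 5), (12, 33), (13, 2), (14, 44), (15, 59), (16, 56), (17, 0), (18, 44)])
READ b @v3: history=[(3, 34), (5, 44), (6, 55), (8, 48), (9, 36), (10, 9)] -> pick v3 -> 34
v19: WRITE a=21  (a history now [(1, 6), (2, 5), (4, 14), (7, 19), (11, 5), (12, 33), (13, 2), (14, 44), (15, 59), (16, 56), (17, 0), (18, 44), (19, 21)])
v20: WRITE a=33  (a history now [(1, 6), (2, 5), (4, 14), (7, 19), (11, 5), (12, 33), (13, 2), (14, 44), (15, 59), (16, 56), (17, 0), (18, 44), (19, 21), (20, 33)])
v21: WRITE b=30  (b history now [(3, 34), (5, 44), (6, 55), (8, 48), (9, 36), (10, 9), (21, 30)])
v22: WRITE b=14  (b history now [(3, 34), (5, 44), (6, 55), (8, 48), (9, 36), (10, 9), (21, 30), (22, 14)])
v23: WRITE a=1  (a history now [(1, 6), (2, 5), (4, 14), (7, 19), (11, 5), (12, 33), (13, 2), (14, 44), (15, 59), (16, 56), (17, 0), (18, 44), (19, 21), (20, 33), (23, 1)])
v24: WRITE b=2  (b history now [(3, 34), (5, 44), (6, 55), (8, 48), (9, 36), (10, 9), (21, 30), (22, 14), (24, 2)])
v25: WRITE b=31  (b history now [(3, 34), (5, 44), (6, 55), (8, 48), (9, 36), (10, 9), (21, 30), (22, 14), (24, 2), (25, 31)])
READ b @v13: history=[(3, 34), (5, 44), (6, 55), (8, 48), (9, 36), (10, 9), (21, 30), (22, 14), (24, 2), (25, 31)] -> pick v10 -> 9
Read results in order: ['5', '14', '34', '9']
NONE count = 0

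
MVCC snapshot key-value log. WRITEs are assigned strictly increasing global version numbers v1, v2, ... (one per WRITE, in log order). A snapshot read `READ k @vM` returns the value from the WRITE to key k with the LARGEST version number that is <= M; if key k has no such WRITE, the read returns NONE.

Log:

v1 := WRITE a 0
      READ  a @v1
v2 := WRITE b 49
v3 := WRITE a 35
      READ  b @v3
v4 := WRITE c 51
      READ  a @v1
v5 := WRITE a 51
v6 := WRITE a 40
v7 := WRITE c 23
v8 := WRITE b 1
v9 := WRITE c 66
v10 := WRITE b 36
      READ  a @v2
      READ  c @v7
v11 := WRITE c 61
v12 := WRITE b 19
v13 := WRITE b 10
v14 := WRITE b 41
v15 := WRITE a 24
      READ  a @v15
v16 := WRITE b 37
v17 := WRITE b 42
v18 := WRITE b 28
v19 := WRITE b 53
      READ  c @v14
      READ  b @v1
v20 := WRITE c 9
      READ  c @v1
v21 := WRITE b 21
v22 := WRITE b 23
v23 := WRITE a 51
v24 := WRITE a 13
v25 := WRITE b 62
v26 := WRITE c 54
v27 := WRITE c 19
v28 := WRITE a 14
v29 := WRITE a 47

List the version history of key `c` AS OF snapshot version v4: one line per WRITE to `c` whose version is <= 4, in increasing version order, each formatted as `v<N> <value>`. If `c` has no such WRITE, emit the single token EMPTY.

Scan writes for key=c with version <= 4:
  v1 WRITE a 0 -> skip
  v2 WRITE b 49 -> skip
  v3 WRITE a 35 -> skip
  v4 WRITE c 51 -> keep
  v5 WRITE a 51 -> skip
  v6 WRITE a 40 -> skip
  v7 WRITE c 23 -> drop (> snap)
  v8 WRITE b 1 -> skip
  v9 WRITE c 66 -> drop (> snap)
  v10 WRITE b 36 -> skip
  v11 WRITE c 61 -> drop (> snap)
  v12 WRITE b 19 -> skip
  v13 WRITE b 10 -> skip
  v14 WRITE b 41 -> skip
  v15 WRITE a 24 -> skip
  v16 WRITE b 37 -> skip
  v17 WRITE b 42 -> skip
  v18 WRITE b 28 -> skip
  v19 WRITE b 53 -> skip
  v20 WRITE c 9 -> drop (> snap)
  v21 WRITE b 21 -> skip
  v22 WRITE b 23 -> skip
  v23 WRITE a 51 -> skip
  v24 WRITE a 13 -> skip
  v25 WRITE b 62 -> skip
  v26 WRITE c 54 -> drop (> snap)
  v27 WRITE c 19 -> drop (> snap)
  v28 WRITE a 14 -> skip
  v29 WRITE a 47 -> skip
Collected: [(4, 51)]

Answer: v4 51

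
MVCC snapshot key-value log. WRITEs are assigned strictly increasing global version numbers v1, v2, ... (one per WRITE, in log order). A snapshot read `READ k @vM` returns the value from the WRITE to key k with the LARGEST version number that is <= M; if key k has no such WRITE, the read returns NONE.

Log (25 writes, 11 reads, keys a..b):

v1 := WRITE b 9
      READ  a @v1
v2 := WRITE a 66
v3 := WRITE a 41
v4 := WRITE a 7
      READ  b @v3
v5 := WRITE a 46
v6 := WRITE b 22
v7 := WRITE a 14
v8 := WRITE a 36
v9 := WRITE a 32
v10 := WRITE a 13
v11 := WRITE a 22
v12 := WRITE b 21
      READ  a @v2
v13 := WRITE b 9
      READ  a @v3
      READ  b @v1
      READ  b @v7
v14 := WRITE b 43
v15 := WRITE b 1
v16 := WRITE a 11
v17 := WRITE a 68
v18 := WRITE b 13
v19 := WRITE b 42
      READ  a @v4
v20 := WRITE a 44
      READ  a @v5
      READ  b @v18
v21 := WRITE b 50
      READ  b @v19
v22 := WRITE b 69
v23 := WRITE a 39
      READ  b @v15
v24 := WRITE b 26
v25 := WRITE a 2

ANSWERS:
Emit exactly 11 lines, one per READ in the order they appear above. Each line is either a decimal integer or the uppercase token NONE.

v1: WRITE b=9  (b history now [(1, 9)])
READ a @v1: history=[] -> no version <= 1 -> NONE
v2: WRITE a=66  (a history now [(2, 66)])
v3: WRITE a=41  (a history now [(2, 66), (3, 41)])
v4: WRITE a=7  (a history now [(2, 66), (3, 41), (4, 7)])
READ b @v3: history=[(1, 9)] -> pick v1 -> 9
v5: WRITE a=46  (a history now [(2, 66), (3, 41), (4, 7), (5, 46)])
v6: WRITE b=22  (b history now [(1, 9), (6, 22)])
v7: WRITE a=14  (a history now [(2, 66), (3, 41), (4, 7), (5, 46), (7, 14)])
v8: WRITE a=36  (a history now [(2, 66), (3, 41), (4, 7), (5, 46), (7, 14), (8, 36)])
v9: WRITE a=32  (a history now [(2, 66), (3, 41), (4, 7), (5, 46), (7, 14), (8, 36), (9, 32)])
v10: WRITE a=13  (a history now [(2, 66), (3, 41), (4, 7), (5, 46), (7, 14), (8, 36), (9, 32), (10, 13)])
v11: WRITE a=22  (a history now [(2, 66), (3, 41), (4, 7), (5, 46), (7, 14), (8, 36), (9, 32), (10, 13), (11, 22)])
v12: WRITE b=21  (b history now [(1, 9), (6, 22), (12, 21)])
READ a @v2: history=[(2, 66), (3, 41), (4, 7), (5, 46), (7, 14), (8, 36), (9, 32), (10, 13), (11, 22)] -> pick v2 -> 66
v13: WRITE b=9  (b history now [(1, 9), (6, 22), (12, 21), (13, 9)])
READ a @v3: history=[(2, 66), (3, 41), (4, 7), (5, 46), (7, 14), (8, 36), (9, 32), (10, 13), (11, 22)] -> pick v3 -> 41
READ b @v1: history=[(1, 9), (6, 22), (12, 21), (13, 9)] -> pick v1 -> 9
READ b @v7: history=[(1, 9), (6, 22), (12, 21), (13, 9)] -> pick v6 -> 22
v14: WRITE b=43  (b history now [(1, 9), (6, 22), (12, 21), (13, 9), (14, 43)])
v15: WRITE b=1  (b history now [(1, 9), (6, 22), (12, 21), (13, 9), (14, 43), (15, 1)])
v16: WRITE a=11  (a history now [(2, 66), (3, 41), (4, 7), (5, 46), (7, 14), (8, 36), (9, 32), (10, 13), (11, 22), (16, 11)])
v17: WRITE a=68  (a history now [(2, 66), (3, 41), (4, 7), (5, 46), (7, 14), (8, 36), (9, 32), (10, 13), (11, 22), (16, 11), (17, 68)])
v18: WRITE b=13  (b history now [(1, 9), (6, 22), (12, 21), (13, 9), (14, 43), (15, 1), (18, 13)])
v19: WRITE b=42  (b history now [(1, 9), (6, 22), (12, 21), (13, 9), (14, 43), (15, 1), (18, 13), (19, 42)])
READ a @v4: history=[(2, 66), (3, 41), (4, 7), (5, 46), (7, 14), (8, 36), (9, 32), (10, 13), (11, 22), (16, 11), (17, 68)] -> pick v4 -> 7
v20: WRITE a=44  (a history now [(2, 66), (3, 41), (4, 7), (5, 46), (7, 14), (8, 36), (9, 32), (10, 13), (11, 22), (16, 11), (17, 68), (20, 44)])
READ a @v5: history=[(2, 66), (3, 41), (4, 7), (5, 46), (7, 14), (8, 36), (9, 32), (10, 13), (11, 22), (16, 11), (17, 68), (20, 44)] -> pick v5 -> 46
READ b @v18: history=[(1, 9), (6, 22), (12, 21), (13, 9), (14, 43), (15, 1), (18, 13), (19, 42)] -> pick v18 -> 13
v21: WRITE b=50  (b history now [(1, 9), (6, 22), (12, 21), (13, 9), (14, 43), (15, 1), (18, 13), (19, 42), (21, 50)])
READ b @v19: history=[(1, 9), (6, 22), (12, 21), (13, 9), (14, 43), (15, 1), (18, 13), (19, 42), (21, 50)] -> pick v19 -> 42
v22: WRITE b=69  (b history now [(1, 9), (6, 22), (12, 21), (13, 9), (14, 43), (15, 1), (18, 13), (19, 42), (21, 50), (22, 69)])
v23: WRITE a=39  (a history now [(2, 66), (3, 41), (4, 7), (5, 46), (7, 14), (8, 36), (9, 32), (10, 13), (11, 22), (16, 11), (17, 68), (20, 44), (23, 39)])
READ b @v15: history=[(1, 9), (6, 22), (12, 21), (13, 9), (14, 43), (15, 1), (18, 13), (19, 42), (21, 50), (22, 69)] -> pick v15 -> 1
v24: WRITE b=26  (b history now [(1, 9), (6, 22), (12, 21), (13, 9), (14, 43), (15, 1), (18, 13), (19, 42), (21, 50), (22, 69), (24, 26)])
v25: WRITE a=2  (a history now [(2, 66), (3, 41), (4, 7), (5, 46), (7, 14), (8, 36), (9, 32), (10, 13), (11, 22), (16, 11), (17, 68), (20, 44), (23, 39), (25, 2)])

Answer: NONE
9
66
41
9
22
7
46
13
42
1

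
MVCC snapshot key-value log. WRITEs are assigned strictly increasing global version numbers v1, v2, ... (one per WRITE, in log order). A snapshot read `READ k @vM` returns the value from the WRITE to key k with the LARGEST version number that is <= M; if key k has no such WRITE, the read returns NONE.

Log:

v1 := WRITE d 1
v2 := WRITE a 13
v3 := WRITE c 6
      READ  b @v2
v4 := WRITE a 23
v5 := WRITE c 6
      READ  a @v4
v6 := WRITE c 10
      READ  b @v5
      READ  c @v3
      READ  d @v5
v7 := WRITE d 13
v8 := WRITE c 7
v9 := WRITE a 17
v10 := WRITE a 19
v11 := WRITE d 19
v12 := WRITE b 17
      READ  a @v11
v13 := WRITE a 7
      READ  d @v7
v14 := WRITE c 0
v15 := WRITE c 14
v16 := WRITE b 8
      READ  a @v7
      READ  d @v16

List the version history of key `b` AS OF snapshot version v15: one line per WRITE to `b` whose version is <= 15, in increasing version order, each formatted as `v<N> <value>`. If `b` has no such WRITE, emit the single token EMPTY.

Answer: v12 17

Derivation:
Scan writes for key=b with version <= 15:
  v1 WRITE d 1 -> skip
  v2 WRITE a 13 -> skip
  v3 WRITE c 6 -> skip
  v4 WRITE a 23 -> skip
  v5 WRITE c 6 -> skip
  v6 WRITE c 10 -> skip
  v7 WRITE d 13 -> skip
  v8 WRITE c 7 -> skip
  v9 WRITE a 17 -> skip
  v10 WRITE a 19 -> skip
  v11 WRITE d 19 -> skip
  v12 WRITE b 17 -> keep
  v13 WRITE a 7 -> skip
  v14 WRITE c 0 -> skip
  v15 WRITE c 14 -> skip
  v16 WRITE b 8 -> drop (> snap)
Collected: [(12, 17)]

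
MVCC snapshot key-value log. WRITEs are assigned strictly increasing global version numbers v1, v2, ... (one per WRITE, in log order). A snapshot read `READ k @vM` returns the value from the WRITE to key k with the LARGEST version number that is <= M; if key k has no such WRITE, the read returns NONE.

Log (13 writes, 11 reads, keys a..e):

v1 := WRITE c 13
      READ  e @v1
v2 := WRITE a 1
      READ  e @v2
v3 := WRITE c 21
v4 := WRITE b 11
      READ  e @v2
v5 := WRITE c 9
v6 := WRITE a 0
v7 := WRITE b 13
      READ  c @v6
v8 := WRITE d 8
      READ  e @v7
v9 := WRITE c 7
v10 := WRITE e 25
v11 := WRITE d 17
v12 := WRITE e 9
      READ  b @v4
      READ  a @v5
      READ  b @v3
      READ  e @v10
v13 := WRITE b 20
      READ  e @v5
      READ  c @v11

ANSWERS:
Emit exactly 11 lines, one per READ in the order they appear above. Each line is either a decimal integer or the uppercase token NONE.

Answer: NONE
NONE
NONE
9
NONE
11
1
NONE
25
NONE
7

Derivation:
v1: WRITE c=13  (c history now [(1, 13)])
READ e @v1: history=[] -> no version <= 1 -> NONE
v2: WRITE a=1  (a history now [(2, 1)])
READ e @v2: history=[] -> no version <= 2 -> NONE
v3: WRITE c=21  (c history now [(1, 13), (3, 21)])
v4: WRITE b=11  (b history now [(4, 11)])
READ e @v2: history=[] -> no version <= 2 -> NONE
v5: WRITE c=9  (c history now [(1, 13), (3, 21), (5, 9)])
v6: WRITE a=0  (a history now [(2, 1), (6, 0)])
v7: WRITE b=13  (b history now [(4, 11), (7, 13)])
READ c @v6: history=[(1, 13), (3, 21), (5, 9)] -> pick v5 -> 9
v8: WRITE d=8  (d history now [(8, 8)])
READ e @v7: history=[] -> no version <= 7 -> NONE
v9: WRITE c=7  (c history now [(1, 13), (3, 21), (5, 9), (9, 7)])
v10: WRITE e=25  (e history now [(10, 25)])
v11: WRITE d=17  (d history now [(8, 8), (11, 17)])
v12: WRITE e=9  (e history now [(10, 25), (12, 9)])
READ b @v4: history=[(4, 11), (7, 13)] -> pick v4 -> 11
READ a @v5: history=[(2, 1), (6, 0)] -> pick v2 -> 1
READ b @v3: history=[(4, 11), (7, 13)] -> no version <= 3 -> NONE
READ e @v10: history=[(10, 25), (12, 9)] -> pick v10 -> 25
v13: WRITE b=20  (b history now [(4, 11), (7, 13), (13, 20)])
READ e @v5: history=[(10, 25), (12, 9)] -> no version <= 5 -> NONE
READ c @v11: history=[(1, 13), (3, 21), (5, 9), (9, 7)] -> pick v9 -> 7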